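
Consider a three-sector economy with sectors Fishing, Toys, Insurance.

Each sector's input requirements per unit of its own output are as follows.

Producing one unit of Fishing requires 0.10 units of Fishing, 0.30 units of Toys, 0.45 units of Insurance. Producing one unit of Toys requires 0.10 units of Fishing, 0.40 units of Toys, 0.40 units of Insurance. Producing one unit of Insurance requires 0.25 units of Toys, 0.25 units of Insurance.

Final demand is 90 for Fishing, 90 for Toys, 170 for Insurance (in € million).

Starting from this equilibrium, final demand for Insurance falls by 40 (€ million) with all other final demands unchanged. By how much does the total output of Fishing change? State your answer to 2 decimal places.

Δx_1 = -3.56

I − A =
  [   0.90    -0.10     0.00]
  [  -0.30     0.60    -0.25]
  [  -0.45    -0.40     0.75]
Cofactors of I−A, C_ij = (−1)^(i+j)·(minor ij) (rows/columns in the sector order above):
  C_11 = (0.60)(0.75) − (-0.25)(-0.40) = 0.3500
  C_12 = −[(-0.30)(0.75) − (-0.25)(-0.45)] = 0.3375
  C_13 = (-0.30)(-0.40) − (0.60)(-0.45) = 0.3900
  C_21 = −[(-0.10)(0.75) − (0.00)(-0.40)] = 0.0750
  C_22 = (0.90)(0.75) − (0.00)(-0.45) = 0.6750
  C_23 = −[(0.90)(-0.40) − (-0.10)(-0.45)] = 0.4050
  C_31 = (-0.10)(-0.25) − (0.00)(0.60) = 0.0250
  C_32 = −[(0.90)(-0.25) − (0.00)(-0.30)] = 0.2250
  C_33 = (0.90)(0.60) − (-0.10)(-0.30) = 0.5100
det(I−A) = Σ_j (I−A)_1j·C_1j = (0.90)(0.3500) + (-0.10)(0.3375) + (0.00)(0.3900) = 0.28125
adj(I−A) = Cᵀ =
  [ 0.3500   0.0750   0.0250]
  [ 0.3375   0.6750   0.2250]
  [ 0.3900   0.4050   0.5100]
(I − A)⁻¹ = adj(I−A) / det(I−A) ≈
  [   1.2444     0.2667     0.0889]
  [   1.2000     2.4000     0.8000]
  [   1.3867     1.4400     1.8133]
Δx = (I − A)⁻¹ Δd with Δd having -40 in the Insurance component and 0 elsewhere.
So Δx_1 = L_13 · (-40), where L_13 = adj(I−A)_13 / det(I−A) = 0.0250 / 0.28125.
Δx_1 = 0.0250 × (-40) / 0.28125 = -1.00 / 0.28125 ≈ -3.56.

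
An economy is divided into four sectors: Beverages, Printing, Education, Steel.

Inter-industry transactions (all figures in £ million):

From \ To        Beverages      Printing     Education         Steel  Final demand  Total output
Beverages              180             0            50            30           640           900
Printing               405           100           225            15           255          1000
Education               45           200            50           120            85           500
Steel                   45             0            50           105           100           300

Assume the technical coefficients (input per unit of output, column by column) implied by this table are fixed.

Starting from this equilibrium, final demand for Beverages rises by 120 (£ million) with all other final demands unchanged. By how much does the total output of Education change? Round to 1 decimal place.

Δx_3 = 38.7

Technical coefficients a_ij = z_ij / X_j:
  a_11 = 180/900 = 0.20, a_21 = 405/900 = 0.45, a_31 = 45/900 = 0.05, a_41 = 45/900 = 0.05
  a_12 = 0/1000 = 0.00, a_22 = 100/1000 = 0.10, a_32 = 200/1000 = 0.20, a_42 = 0/1000 = 0.00
  a_13 = 50/500 = 0.10, a_23 = 225/500 = 0.45, a_33 = 50/500 = 0.10, a_43 = 50/500 = 0.10
  a_14 = 30/300 = 0.10, a_24 = 15/300 = 0.05, a_34 = 120/300 = 0.40, a_44 = 105/300 = 0.35
I − A =
  [   0.80     0.00    -0.10    -0.10]
  [  -0.45     0.90    -0.45    -0.05]
  [  -0.05    -0.20     0.90    -0.40]
  [  -0.05     0.00    -0.10     0.65]
Compute the cofactors C_ij = (−1)^(i+j)·(3×3 minor ij) of I−A; the adjugate is their transpose:
adj(I−A) = Cᵀ =
  [ 0.431000   0.015000   0.067500   0.109000]
  [ 0.271375   0.425750   0.269750   0.240500]
  [ 0.106250   0.103000   0.463500   0.309500]
  [ 0.049500   0.017000   0.076500   0.562500]
det(I−A) = Σ_j (I−A)_1j·C_1j = (0.80)(0.431000) + (0.00)(0.271375) + (-0.10)(0.106250) + (-0.10)(0.049500) = 0.329225
(I − A)⁻¹ = adj(I−A) / det(I−A) ≈
  [   1.3091     0.0456     0.2050     0.3311]
  [   0.8243     1.2932     0.8193     0.7305]
  [   0.3227     0.3129     1.4079     0.9401]
  [   0.1504     0.0516     0.2324     1.7086]
Δx = (I − A)⁻¹ Δd with Δd having +120 in the Beverages component and 0 elsewhere.
So Δx_3 = L_31 · (+120), where L_31 = adj(I−A)_31 / det(I−A) = 0.106250 / 0.329225.
Δx_3 = 0.106250 × (+120) / 0.329225 = 12.75 / 0.329225 ≈ 38.7.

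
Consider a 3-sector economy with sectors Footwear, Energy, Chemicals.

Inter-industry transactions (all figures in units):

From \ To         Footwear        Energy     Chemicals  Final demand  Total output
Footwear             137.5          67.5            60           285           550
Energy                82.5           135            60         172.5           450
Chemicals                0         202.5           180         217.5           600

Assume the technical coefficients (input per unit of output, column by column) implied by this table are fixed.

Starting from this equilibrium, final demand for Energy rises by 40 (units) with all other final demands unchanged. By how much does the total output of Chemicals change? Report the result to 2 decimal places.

Technical coefficients a_ij = z_ij / X_j:
  a_11 = 137.5/550 = 0.25, a_21 = 82.5/550 = 0.15, a_31 = 0/550 = 0.00
  a_12 = 67.5/450 = 0.15, a_22 = 135/450 = 0.30, a_32 = 202.5/450 = 0.45
  a_13 = 60/600 = 0.10, a_23 = 60/600 = 0.10, a_33 = 180/600 = 0.30
I − A =
  [   0.75    -0.15    -0.10]
  [  -0.15     0.70    -0.10]
  [   0.00    -0.45     0.70]
Cofactors of I−A, C_ij = (−1)^(i+j)·(minor ij) (rows/columns in the sector order above):
  C_11 = (0.70)(0.70) − (-0.10)(-0.45) = 0.4450
  C_12 = −[(-0.15)(0.70) − (-0.10)(0.00)] = 0.1050
  C_13 = (-0.15)(-0.45) − (0.70)(0.00) = 0.0675
  C_21 = −[(-0.15)(0.70) − (-0.10)(-0.45)] = 0.1500
  C_22 = (0.75)(0.70) − (-0.10)(0.00) = 0.5250
  C_23 = −[(0.75)(-0.45) − (-0.15)(0.00)] = 0.3375
  C_31 = (-0.15)(-0.10) − (-0.10)(0.70) = 0.0850
  C_32 = −[(0.75)(-0.10) − (-0.10)(-0.15)] = 0.0900
  C_33 = (0.75)(0.70) − (-0.15)(-0.15) = 0.5025
det(I−A) = Σ_j (I−A)_1j·C_1j = (0.75)(0.4450) + (-0.15)(0.1050) + (-0.10)(0.0675) = 0.31125
adj(I−A) = Cᵀ =
  [ 0.4450   0.1500   0.0850]
  [ 0.1050   0.5250   0.0900]
  [ 0.0675   0.3375   0.5025]
(I − A)⁻¹ = adj(I−A) / det(I−A) ≈
  [   1.4297     0.4819     0.2731]
  [   0.3373     1.6867     0.2892]
  [   0.2169     1.0843     1.6145]
Δx = (I − A)⁻¹ Δd with Δd having +40 in the Energy component and 0 elsewhere.
So Δx_3 = L_32 · (+40), where L_32 = adj(I−A)_32 / det(I−A) = 0.3375 / 0.31125.
Δx_3 = 0.3375 × (+40) / 0.31125 = 13.50 / 0.31125 ≈ 43.37.

Δx_3 = 43.37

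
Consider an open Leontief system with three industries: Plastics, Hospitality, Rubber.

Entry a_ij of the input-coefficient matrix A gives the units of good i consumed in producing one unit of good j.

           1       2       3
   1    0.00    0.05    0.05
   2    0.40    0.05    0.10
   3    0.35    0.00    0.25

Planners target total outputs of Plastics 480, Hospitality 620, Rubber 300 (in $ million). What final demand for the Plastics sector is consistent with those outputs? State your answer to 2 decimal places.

I − A =
  [   1.00    -0.05    -0.05]
  [  -0.40     0.95    -0.10]
  [  -0.35     0.00     0.75]
d = (I − A) x:
  d_1 = (+1.00)·480 + (-0.05)·620 + (-0.05)·300 = 434.00
  d_2 = (-0.40)·480 + (+0.95)·620 + (-0.10)·300 = 367.00
  d_3 = (-0.35)·480 + (+0.00)·620 + (+0.75)·300 = 57.00

d_1 = 434.00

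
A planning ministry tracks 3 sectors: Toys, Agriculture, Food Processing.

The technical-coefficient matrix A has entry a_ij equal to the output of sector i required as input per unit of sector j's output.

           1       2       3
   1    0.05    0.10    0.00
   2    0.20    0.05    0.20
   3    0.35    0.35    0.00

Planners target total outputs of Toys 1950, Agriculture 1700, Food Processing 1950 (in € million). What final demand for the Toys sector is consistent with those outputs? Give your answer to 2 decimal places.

I − A =
  [   0.95    -0.10     0.00]
  [  -0.20     0.95    -0.20]
  [  -0.35    -0.35     1.00]
d = (I − A) x:
  d_1 = (+0.95)·1950 + (-0.10)·1700 + (+0.00)·1950 = 1682.50
  d_2 = (-0.20)·1950 + (+0.95)·1700 + (-0.20)·1950 = 835.00
  d_3 = (-0.35)·1950 + (-0.35)·1700 + (+1.00)·1950 = 672.50

d_1 = 1682.50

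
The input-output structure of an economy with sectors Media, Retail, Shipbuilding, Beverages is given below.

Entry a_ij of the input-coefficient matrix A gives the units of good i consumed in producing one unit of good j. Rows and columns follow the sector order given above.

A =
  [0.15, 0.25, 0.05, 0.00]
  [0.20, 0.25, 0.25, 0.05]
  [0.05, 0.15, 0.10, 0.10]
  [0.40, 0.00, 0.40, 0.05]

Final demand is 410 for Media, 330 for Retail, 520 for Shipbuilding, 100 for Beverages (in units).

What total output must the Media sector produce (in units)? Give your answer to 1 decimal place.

I − A =
  [   0.85    -0.25    -0.05     0.00]
  [  -0.20     0.75    -0.25    -0.05]
  [  -0.05    -0.15     0.90    -0.10]
  [  -0.40     0.00    -0.40     0.95]
Compute the cofactors C_ij = (−1)^(i+j)·(3×3 minor ij) of I−A; the adjugate is their transpose:
adj(I−A) = Cᵀ =
  [ 0.572625   0.210875   0.100000   0.021625]
  [ 0.203875   0.688375   0.229375   0.060375]
  [ 0.097125   0.143000   0.553125   0.065750]
  [ 0.282000   0.149000   0.275000   0.490375]
det(I−A) = Σ_j (I−A)_1j·C_1j = (0.85)(0.572625) + (-0.25)(0.203875) + (-0.05)(0.097125) + (0.00)(0.282000) = 0.43090625
(I − A)⁻¹ = adj(I−A) / det(I−A) ≈
  [   1.3289     0.4894     0.2321     0.0502]
  [   0.4731     1.5975     0.5323     0.1401]
  [   0.2254     0.3319     1.2836     0.1526]
  [   0.6544     0.3458     0.6382     1.1380]
x = (I − A)⁻¹ d = adj(I−A)·d / det(I−A), with det(I−A) = 0.43090625:
  x_M = (0.572625·410 + 0.210875·330 + 0.100000·520 + 0.021625·100) / 0.43090625 = 358.5275 / 0.43090625 ≈ 832.0
  x_R = (0.203875·410 + 0.688375·330 + 0.229375·520 + 0.060375·100) / 0.43090625 = 436.065 / 0.43090625 ≈ 1012.0
  x_S = (0.097125·410 + 0.143000·330 + 0.553125·520 + 0.065750·100) / 0.43090625 = 381.21125 / 0.43090625 ≈ 884.7
  x_B = (0.282000·410 + 0.149000·330 + 0.275000·520 + 0.490375·100) / 0.43090625 = 356.8275 / 0.43090625 ≈ 828.1

x_M = 832.0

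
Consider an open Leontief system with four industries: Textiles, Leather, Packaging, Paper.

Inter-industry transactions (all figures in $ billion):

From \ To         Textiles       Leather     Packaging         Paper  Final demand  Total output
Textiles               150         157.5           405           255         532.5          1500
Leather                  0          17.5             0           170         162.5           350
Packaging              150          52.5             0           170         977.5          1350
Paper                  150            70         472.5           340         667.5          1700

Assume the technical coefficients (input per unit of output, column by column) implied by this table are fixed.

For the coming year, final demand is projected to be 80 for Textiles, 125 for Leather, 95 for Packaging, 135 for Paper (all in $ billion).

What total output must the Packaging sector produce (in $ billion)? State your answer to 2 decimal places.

Technical coefficients a_ij = z_ij / X_j:
  a_11 = 150/1500 = 0.10, a_21 = 0/1500 = 0.00, a_31 = 150/1500 = 0.10, a_41 = 150/1500 = 0.10
  a_12 = 157.5/350 = 0.45, a_22 = 17.5/350 = 0.05, a_32 = 52.5/350 = 0.15, a_42 = 70/350 = 0.20
  a_13 = 405/1350 = 0.30, a_23 = 0/1350 = 0.00, a_33 = 0/1350 = 0.00, a_43 = 472.5/1350 = 0.35
  a_14 = 255/1700 = 0.15, a_24 = 170/1700 = 0.10, a_34 = 170/1700 = 0.10, a_44 = 340/1700 = 0.20
I − A =
  [   0.90    -0.45    -0.30    -0.15]
  [   0.00     0.95     0.00    -0.10]
  [  -0.10    -0.15     1.00    -0.10]
  [  -0.10    -0.20    -0.35     0.80]
Compute the cofactors C_ij = (−1)^(i+j)·(3×3 minor ij) of I−A; the adjugate is their transpose:
adj(I−A) = Cᵀ =
  [ 0.701500   0.424125   0.287625   0.220500]
  [ 0.013500   0.641250   0.034500   0.087000]
  [ 0.085000   0.167250   0.647250   0.117750]
  [ 0.128250   0.286500   0.327750   0.826500]
det(I−A) = Σ_j (I−A)_1j·C_1j = (0.90)(0.701500) + (-0.45)(0.013500) + (-0.30)(0.085000) + (-0.15)(0.128250) = 0.5805375
(I − A)⁻¹ = adj(I−A) / det(I−A) ≈
  [   1.2084     0.7306     0.4954     0.3798]
  [   0.0233     1.1046     0.0594     0.1499]
  [   0.1464     0.2881     1.1149     0.2028]
  [   0.2209     0.4935     0.5646     1.4237]
x = (I − A)⁻¹ d = adj(I−A)·d / det(I−A), with det(I−A) = 0.5805375:
  x_1 = (0.701500·80 + 0.424125·125 + 0.287625·95 + 0.220500·135) / 0.5805375 = 166.2275 / 0.5805375 ≈ 286.33
  x_2 = (0.013500·80 + 0.641250·125 + 0.034500·95 + 0.087000·135) / 0.5805375 = 96.25875 / 0.5805375 ≈ 165.81
  x_3 = (0.085000·80 + 0.167250·125 + 0.647250·95 + 0.117750·135) / 0.5805375 = 105.09125 / 0.5805375 ≈ 181.02
  x_4 = (0.128250·80 + 0.286500·125 + 0.327750·95 + 0.826500·135) / 0.5805375 = 188.78625 / 0.5805375 ≈ 325.19

x_3 = 181.02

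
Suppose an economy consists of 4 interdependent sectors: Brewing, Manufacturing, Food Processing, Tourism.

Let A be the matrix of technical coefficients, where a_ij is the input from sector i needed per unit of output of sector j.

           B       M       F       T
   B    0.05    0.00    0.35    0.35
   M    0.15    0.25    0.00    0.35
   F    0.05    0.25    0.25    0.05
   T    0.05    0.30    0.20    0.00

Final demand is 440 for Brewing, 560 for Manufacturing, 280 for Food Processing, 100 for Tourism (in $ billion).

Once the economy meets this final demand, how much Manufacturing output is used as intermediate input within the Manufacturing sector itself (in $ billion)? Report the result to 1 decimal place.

I − A =
  [   0.95     0.00    -0.35    -0.35]
  [  -0.15     0.75     0.00    -0.35]
  [  -0.05    -0.25     0.75    -0.05]
  [  -0.05    -0.30    -0.20     1.00]
Compute the cofactors C_ij = (−1)^(i+j)·(3×3 minor ij) of I−A; the adjugate is their transpose:
adj(I−A) = Cᵀ =
  [ 0.458750   0.189000   0.278250   0.240625]
  [ 0.127625   0.668000   0.135625   0.285250]
  [ 0.078250   0.252625   0.583875   0.145000]
  [ 0.076875   0.260375   0.171375   0.508125]
det(I−A) = Σ_j (I−A)_1j·C_1j = (0.95)(0.458750) + (0.00)(0.127625) + (-0.35)(0.078250) + (-0.35)(0.076875) = 0.38151875
(I − A)⁻¹ = adj(I−A) / det(I−A) ≈
  [   1.2024     0.4954     0.7293     0.6307]
  [   0.3345     1.7509     0.3555     0.7477]
  [   0.2051     0.6622     1.5304     0.3801]
  [   0.2015     0.6825     0.4492     1.3318]
First solve x = (I − A)⁻¹ d = adj(I−A)·d / det(I−A); in particular x_M = (0.127625·440 + 0.668000·560 + 0.135625·280 + 0.285250·100) / 0.38151875 = 496.735 / 0.38151875 ≈ 1301.994.
Intermediate flow from M to M: z_MM = a_MM · x_M = 0.25 × 496.735 / 0.38151875 = 124.18375 / 0.38151875 ≈ 325.5.

z_MM = 325.5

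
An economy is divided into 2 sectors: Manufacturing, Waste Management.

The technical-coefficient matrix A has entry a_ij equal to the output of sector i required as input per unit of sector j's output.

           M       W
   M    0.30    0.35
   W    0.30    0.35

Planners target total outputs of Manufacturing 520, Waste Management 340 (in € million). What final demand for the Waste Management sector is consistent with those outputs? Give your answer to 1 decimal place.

d_W = 65.0

I − A =
  [   0.70    -0.35]
  [  -0.30     0.65]
d = (I − A) x:
  d_M = (+0.70)·520 + (-0.35)·340 = 245.0
  d_W = (-0.30)·520 + (+0.65)·340 = 65.0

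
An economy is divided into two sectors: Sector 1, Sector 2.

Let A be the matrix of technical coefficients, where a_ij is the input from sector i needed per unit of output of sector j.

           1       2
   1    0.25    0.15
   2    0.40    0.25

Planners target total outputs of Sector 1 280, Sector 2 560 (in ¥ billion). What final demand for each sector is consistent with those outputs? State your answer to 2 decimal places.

I − A =
  [   0.75    -0.15]
  [  -0.40     0.75]
d = (I − A) x:
  d_1 = (+0.75)·280 + (-0.15)·560 = 126.00
  d_2 = (-0.40)·280 + (+0.75)·560 = 308.00

d_1 = 126.00, d_2 = 308.00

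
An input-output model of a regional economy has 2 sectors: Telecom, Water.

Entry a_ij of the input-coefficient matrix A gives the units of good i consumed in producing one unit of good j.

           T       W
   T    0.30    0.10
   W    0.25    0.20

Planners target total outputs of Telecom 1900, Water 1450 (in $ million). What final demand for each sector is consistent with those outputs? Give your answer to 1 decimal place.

I − A =
  [   0.70    -0.10]
  [  -0.25     0.80]
d = (I − A) x:
  d_T = (+0.70)·1900 + (-0.10)·1450 = 1185.0
  d_W = (-0.25)·1900 + (+0.80)·1450 = 685.0

d_T = 1185.0, d_W = 685.0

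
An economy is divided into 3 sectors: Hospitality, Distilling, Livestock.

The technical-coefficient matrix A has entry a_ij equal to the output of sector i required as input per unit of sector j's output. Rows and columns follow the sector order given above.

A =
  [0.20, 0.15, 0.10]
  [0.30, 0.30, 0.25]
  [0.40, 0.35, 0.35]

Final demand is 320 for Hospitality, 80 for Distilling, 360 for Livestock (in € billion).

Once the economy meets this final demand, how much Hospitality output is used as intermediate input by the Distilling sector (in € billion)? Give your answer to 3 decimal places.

I − A =
  [   0.80    -0.15    -0.10]
  [  -0.30     0.70    -0.25]
  [  -0.40    -0.35     0.65]
Cofactors of I−A, C_ij = (−1)^(i+j)·(minor ij) (rows/columns in the sector order above):
  C_11 = (0.70)(0.65) − (-0.25)(-0.35) = 0.3675
  C_12 = −[(-0.30)(0.65) − (-0.25)(-0.40)] = 0.2950
  C_13 = (-0.30)(-0.35) − (0.70)(-0.40) = 0.3850
  C_21 = −[(-0.15)(0.65) − (-0.10)(-0.35)] = 0.1325
  C_22 = (0.80)(0.65) − (-0.10)(-0.40) = 0.4800
  C_23 = −[(0.80)(-0.35) − (-0.15)(-0.40)] = 0.3400
  C_31 = (-0.15)(-0.25) − (-0.10)(0.70) = 0.1075
  C_32 = −[(0.80)(-0.25) − (-0.10)(-0.30)] = 0.2300
  C_33 = (0.80)(0.70) − (-0.15)(-0.30) = 0.5150
det(I−A) = Σ_j (I−A)_1j·C_1j = (0.80)(0.3675) + (-0.15)(0.2950) + (-0.10)(0.3850) = 0.21125
adj(I−A) = Cᵀ =
  [ 0.3675   0.1325   0.1075]
  [ 0.2950   0.4800   0.2300]
  [ 0.3850   0.3400   0.5150]
(I − A)⁻¹ = adj(I−A) / det(I−A) ≈
  [   1.7396     0.6272     0.5089]
  [   1.3964     2.2722     1.0888]
  [   1.8225     1.6095     2.4379]
First solve x = (I − A)⁻¹ d = adj(I−A)·d / det(I−A); in particular x_2 = (0.2950·320 + 0.4800·80 + 0.2300·360) / 0.21125 = 215.60 / 0.21125 ≈ 1020.59172.
Intermediate flow from 1 to 2: z_12 = a_12 · x_2 = 0.15 × 215.60 / 0.21125 = 32.34 / 0.21125 ≈ 153.089.

z_12 = 153.089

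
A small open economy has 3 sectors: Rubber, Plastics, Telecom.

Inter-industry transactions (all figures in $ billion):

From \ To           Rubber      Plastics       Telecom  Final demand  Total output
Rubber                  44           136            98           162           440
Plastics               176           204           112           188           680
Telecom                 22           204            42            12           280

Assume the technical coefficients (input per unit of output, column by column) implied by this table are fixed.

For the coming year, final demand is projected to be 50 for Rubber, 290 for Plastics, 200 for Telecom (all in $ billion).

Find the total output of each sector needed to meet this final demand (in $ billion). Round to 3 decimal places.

Technical coefficients a_ij = z_ij / X_j:
  a_11 = 44/440 = 0.10, a_21 = 176/440 = 0.40, a_31 = 22/440 = 0.05
  a_12 = 136/680 = 0.20, a_22 = 204/680 = 0.30, a_32 = 204/680 = 0.30
  a_13 = 98/280 = 0.35, a_23 = 112/280 = 0.40, a_33 = 42/280 = 0.15
I − A =
  [   0.90    -0.20    -0.35]
  [  -0.40     0.70    -0.40]
  [  -0.05    -0.30     0.85]
Cofactors of I−A, C_ij = (−1)^(i+j)·(minor ij) (rows/columns in the sector order above):
  C_11 = (0.70)(0.85) − (-0.40)(-0.30) = 0.4750
  C_12 = −[(-0.40)(0.85) − (-0.40)(-0.05)] = 0.3600
  C_13 = (-0.40)(-0.30) − (0.70)(-0.05) = 0.1550
  C_21 = −[(-0.20)(0.85) − (-0.35)(-0.30)] = 0.2750
  C_22 = (0.90)(0.85) − (-0.35)(-0.05) = 0.7475
  C_23 = −[(0.90)(-0.30) − (-0.20)(-0.05)] = 0.2800
  C_31 = (-0.20)(-0.40) − (-0.35)(0.70) = 0.3250
  C_32 = −[(0.90)(-0.40) − (-0.35)(-0.40)] = 0.5000
  C_33 = (0.90)(0.70) − (-0.20)(-0.40) = 0.5500
det(I−A) = Σ_j (I−A)_1j·C_1j = (0.90)(0.4750) + (-0.20)(0.3600) + (-0.35)(0.1550) = 0.30125
adj(I−A) = Cᵀ =
  [ 0.4750   0.2750   0.3250]
  [ 0.3600   0.7475   0.5000]
  [ 0.1550   0.2800   0.5500]
(I − A)⁻¹ = adj(I−A) / det(I−A) ≈
  [   1.5768     0.9129     1.0788]
  [   1.1950     2.4813     1.6598]
  [   0.5145     0.9295     1.8257]
x = (I − A)⁻¹ d = adj(I−A)·d / det(I−A), with det(I−A) = 0.30125:
  x_1 = (0.4750·50 + 0.2750·290 + 0.3250·200) / 0.30125 = 168.50 / 0.30125 ≈ 559.336
  x_2 = (0.3600·50 + 0.7475·290 + 0.5000·200) / 0.30125 = 334.775 / 0.30125 ≈ 1111.286
  x_3 = (0.1550·50 + 0.2800·290 + 0.5500·200) / 0.30125 = 198.95 / 0.30125 ≈ 660.415

x_1 = 559.336, x_2 = 1111.286, x_3 = 660.415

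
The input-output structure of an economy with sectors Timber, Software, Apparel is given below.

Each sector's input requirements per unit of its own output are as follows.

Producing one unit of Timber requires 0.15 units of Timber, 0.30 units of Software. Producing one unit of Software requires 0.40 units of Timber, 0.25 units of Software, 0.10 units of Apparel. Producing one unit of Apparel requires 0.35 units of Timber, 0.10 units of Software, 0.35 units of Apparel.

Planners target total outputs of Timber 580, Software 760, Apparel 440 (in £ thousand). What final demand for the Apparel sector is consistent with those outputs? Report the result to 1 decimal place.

d_A = 210.0

I − A =
  [   0.85    -0.40    -0.35]
  [  -0.30     0.75    -0.10]
  [   0.00    -0.10     0.65]
d = (I − A) x:
  d_T = (+0.85)·580 + (-0.40)·760 + (-0.35)·440 = 35.0
  d_S = (-0.30)·580 + (+0.75)·760 + (-0.10)·440 = 352.0
  d_A = (+0.00)·580 + (-0.10)·760 + (+0.65)·440 = 210.0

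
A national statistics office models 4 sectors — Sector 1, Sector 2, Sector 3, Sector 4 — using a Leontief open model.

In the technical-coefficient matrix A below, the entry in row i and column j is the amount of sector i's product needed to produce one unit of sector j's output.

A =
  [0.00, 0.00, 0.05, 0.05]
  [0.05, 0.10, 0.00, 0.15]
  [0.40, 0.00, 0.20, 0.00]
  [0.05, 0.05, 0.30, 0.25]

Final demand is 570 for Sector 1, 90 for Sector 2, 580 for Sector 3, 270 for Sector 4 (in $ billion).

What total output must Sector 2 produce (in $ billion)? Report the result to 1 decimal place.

x_2 = 277.9

I − A =
  [   1.00     0.00    -0.05    -0.05]
  [  -0.05     0.90     0.00    -0.15]
  [  -0.40     0.00     0.80     0.00]
  [  -0.05    -0.05    -0.30     0.75]
Compute the cofactors C_ij = (−1)^(i+j)·(3×3 minor ij) of I−A; the adjugate is their transpose:
adj(I−A) = Cᵀ =
  [ 0.534000   0.002000   0.046875   0.036000]
  [ 0.054000   0.577000   0.048000   0.119000]
  [ 0.267000   0.001000   0.665125   0.018000]
  [ 0.146000   0.039000   0.272375   0.702000]
det(I−A) = Σ_j (I−A)_1j·C_1j = (1.00)(0.534000) + (0.00)(0.054000) + (-0.05)(0.267000) + (-0.05)(0.146000) = 0.51335
(I − A)⁻¹ = adj(I−A) / det(I−A) ≈
  [   1.0402     0.0039     0.0913     0.0701]
  [   0.1052     1.1240     0.0935     0.2318]
  [   0.5201     0.0019     1.2957     0.0351]
  [   0.2844     0.0760     0.5306     1.3675]
x = (I − A)⁻¹ d = adj(I−A)·d / det(I−A), with det(I−A) = 0.51335:
  x_1 = (0.534000·570 + 0.002000·90 + 0.046875·580 + 0.036000·270) / 0.51335 = 341.4675 / 0.51335 ≈ 665.2
  x_2 = (0.054000·570 + 0.577000·90 + 0.048000·580 + 0.119000·270) / 0.51335 = 142.68 / 0.51335 ≈ 277.9
  x_3 = (0.267000·570 + 0.001000·90 + 0.665125·580 + 0.018000·270) / 0.51335 = 542.9125 / 0.51335 ≈ 1057.6
  x_4 = (0.146000·570 + 0.039000·90 + 0.272375·580 + 0.702000·270) / 0.51335 = 434.2475 / 0.51335 ≈ 845.9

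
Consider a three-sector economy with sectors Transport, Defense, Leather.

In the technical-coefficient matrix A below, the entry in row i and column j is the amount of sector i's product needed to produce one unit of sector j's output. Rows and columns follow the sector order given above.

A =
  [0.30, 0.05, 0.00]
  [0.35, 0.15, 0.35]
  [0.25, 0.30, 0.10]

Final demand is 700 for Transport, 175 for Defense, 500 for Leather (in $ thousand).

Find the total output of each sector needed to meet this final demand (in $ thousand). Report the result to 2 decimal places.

I − A =
  [   0.70    -0.05     0.00]
  [  -0.35     0.85    -0.35]
  [  -0.25    -0.30     0.90]
Cofactors of I−A, C_ij = (−1)^(i+j)·(minor ij) (rows/columns in the sector order above):
  C_11 = (0.85)(0.90) − (-0.35)(-0.30) = 0.6600
  C_12 = −[(-0.35)(0.90) − (-0.35)(-0.25)] = 0.4025
  C_13 = (-0.35)(-0.30) − (0.85)(-0.25) = 0.3175
  C_21 = −[(-0.05)(0.90) − (0.00)(-0.30)] = 0.0450
  C_22 = (0.70)(0.90) − (0.00)(-0.25) = 0.6300
  C_23 = −[(0.70)(-0.30) − (-0.05)(-0.25)] = 0.2225
  C_31 = (-0.05)(-0.35) − (0.00)(0.85) = 0.0175
  C_32 = −[(0.70)(-0.35) − (0.00)(-0.35)] = 0.2450
  C_33 = (0.70)(0.85) − (-0.05)(-0.35) = 0.5775
det(I−A) = Σ_j (I−A)_1j·C_1j = (0.70)(0.6600) + (-0.05)(0.4025) + (0.00)(0.3175) = 0.441875
adj(I−A) = Cᵀ =
  [ 0.6600   0.0450   0.0175]
  [ 0.4025   0.6300   0.2450]
  [ 0.3175   0.2225   0.5775]
(I − A)⁻¹ = adj(I−A) / det(I−A) ≈
  [   1.4936     0.1018     0.0396]
  [   0.9109     1.4257     0.5545]
  [   0.7185     0.5035     1.3069]
x = (I − A)⁻¹ d = adj(I−A)·d / det(I−A), with det(I−A) = 0.441875:
  x_T = (0.6600·700 + 0.0450·175 + 0.0175·500) / 0.441875 = 478.625 / 0.441875 ≈ 1083.17
  x_D = (0.4025·700 + 0.6300·175 + 0.2450·500) / 0.441875 = 514.50 / 0.441875 ≈ 1164.36
  x_L = (0.3175·700 + 0.2225·175 + 0.5775·500) / 0.441875 = 549.9375 / 0.441875 ≈ 1244.55

x_T = 1083.17, x_D = 1164.36, x_L = 1244.55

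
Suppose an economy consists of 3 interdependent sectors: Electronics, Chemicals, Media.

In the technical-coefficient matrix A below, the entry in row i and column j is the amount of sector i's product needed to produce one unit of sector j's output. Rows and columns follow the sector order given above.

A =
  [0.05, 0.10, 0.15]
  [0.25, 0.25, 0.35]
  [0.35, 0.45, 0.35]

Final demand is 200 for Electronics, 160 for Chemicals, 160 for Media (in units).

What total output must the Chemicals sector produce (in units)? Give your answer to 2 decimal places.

x_C = 903.17

I − A =
  [   0.95    -0.10    -0.15]
  [  -0.25     0.75    -0.35]
  [  -0.35    -0.45     0.65]
Cofactors of I−A, C_ij = (−1)^(i+j)·(minor ij) (rows/columns in the sector order above):
  C_11 = (0.75)(0.65) − (-0.35)(-0.45) = 0.3300
  C_12 = −[(-0.25)(0.65) − (-0.35)(-0.35)] = 0.2850
  C_13 = (-0.25)(-0.45) − (0.75)(-0.35) = 0.3750
  C_21 = −[(-0.10)(0.65) − (-0.15)(-0.45)] = 0.1325
  C_22 = (0.95)(0.65) − (-0.15)(-0.35) = 0.5650
  C_23 = −[(0.95)(-0.45) − (-0.10)(-0.35)] = 0.4625
  C_31 = (-0.10)(-0.35) − (-0.15)(0.75) = 0.1475
  C_32 = −[(0.95)(-0.35) − (-0.15)(-0.25)] = 0.3700
  C_33 = (0.95)(0.75) − (-0.10)(-0.25) = 0.6875
det(I−A) = Σ_j (I−A)_1j·C_1j = (0.95)(0.3300) + (-0.10)(0.2850) + (-0.15)(0.3750) = 0.22875
adj(I−A) = Cᵀ =
  [ 0.3300   0.1325   0.1475]
  [ 0.2850   0.5650   0.3700]
  [ 0.3750   0.4625   0.6875]
(I − A)⁻¹ = adj(I−A) / det(I−A) ≈
  [   1.4426     0.5792     0.6448]
  [   1.2459     2.4699     1.6175]
  [   1.6393     2.0219     3.0055]
x = (I − A)⁻¹ d = adj(I−A)·d / det(I−A), with det(I−A) = 0.22875:
  x_E = (0.3300·200 + 0.1325·160 + 0.1475·160) / 0.22875 = 110.80 / 0.22875 ≈ 484.37
  x_C = (0.2850·200 + 0.5650·160 + 0.3700·160) / 0.22875 = 206.60 / 0.22875 ≈ 903.17
  x_M = (0.3750·200 + 0.4625·160 + 0.6875·160) / 0.22875 = 259.00 / 0.22875 ≈ 1132.24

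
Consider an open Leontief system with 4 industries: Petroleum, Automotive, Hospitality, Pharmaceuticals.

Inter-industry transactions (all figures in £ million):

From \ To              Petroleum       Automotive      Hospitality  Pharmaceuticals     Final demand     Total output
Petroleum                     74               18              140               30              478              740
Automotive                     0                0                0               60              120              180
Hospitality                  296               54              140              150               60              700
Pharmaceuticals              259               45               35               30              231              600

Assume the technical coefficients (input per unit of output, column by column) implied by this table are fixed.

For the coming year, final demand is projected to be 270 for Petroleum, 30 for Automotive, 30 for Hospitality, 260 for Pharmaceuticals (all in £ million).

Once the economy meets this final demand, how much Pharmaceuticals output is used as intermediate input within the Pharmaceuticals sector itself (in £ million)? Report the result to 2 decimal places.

Technical coefficients a_ij = z_ij / X_j:
  a_11 = 74/740 = 0.10, a_21 = 0/740 = 0.00, a_31 = 296/740 = 0.40, a_41 = 259/740 = 0.35
  a_12 = 18/180 = 0.10, a_22 = 0/180 = 0.00, a_32 = 54/180 = 0.30, a_42 = 45/180 = 0.25
  a_13 = 140/700 = 0.20, a_23 = 0/700 = 0.00, a_33 = 140/700 = 0.20, a_43 = 35/700 = 0.05
  a_14 = 30/600 = 0.05, a_24 = 60/600 = 0.10, a_34 = 150/600 = 0.25, a_44 = 30/600 = 0.05
I − A =
  [   0.90    -0.10    -0.20    -0.05]
  [   0.00     1.00     0.00    -0.10]
  [  -0.40    -0.30     0.80    -0.25]
  [  -0.35    -0.25    -0.05     0.95]
Compute the cofactors C_ij = (−1)^(i+j)·(3×3 minor ij) of I−A; the adjugate is their transpose:
adj(I−A) = Cᵀ =
  [ 0.72600   0.15500   0.18800   0.10400]
  [ 0.03000   0.56425   0.01150   0.06400]
  [ 0.46800   0.35925   0.81150   0.27600]
  [ 0.30000   0.22450   0.11500   0.64000]
det(I−A) = Σ_j (I−A)_1j·C_1j = (0.90)(0.72600) + (-0.10)(0.03000) + (-0.20)(0.46800) + (-0.05)(0.30000) = 0.5418
(I − A)⁻¹ = adj(I−A) / det(I−A) ≈
  [   1.3400     0.2861     0.3470     0.1920]
  [   0.0554     1.0414     0.0212     0.1181]
  [   0.8638     0.6631     1.4978     0.5094]
  [   0.5537     0.4144     0.2123     1.1812]
First solve x = (I − A)⁻¹ d = adj(I−A)·d / det(I−A); in particular x_4 = (0.30000·270 + 0.22450·30 + 0.11500·30 + 0.64000·260) / 0.5418 = 257.585 / 0.5418 ≈ 475.4245.
Intermediate flow from 4 to 4: z_44 = a_44 · x_4 = 0.05 × 257.585 / 0.5418 = 12.87925 / 0.5418 ≈ 23.77.

z_44 = 23.77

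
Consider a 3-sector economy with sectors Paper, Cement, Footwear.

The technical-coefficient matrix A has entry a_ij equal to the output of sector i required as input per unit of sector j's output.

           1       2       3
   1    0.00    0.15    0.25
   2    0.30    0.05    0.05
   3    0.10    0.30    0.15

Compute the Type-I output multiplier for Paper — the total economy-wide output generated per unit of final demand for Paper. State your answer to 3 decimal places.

I − A =
  [   1.00    -0.15    -0.25]
  [  -0.30     0.95    -0.05]
  [  -0.10    -0.30     0.85]
Cofactors of I−A, C_ij = (−1)^(i+j)·(minor ij) (rows/columns in the sector order above):
  C_11 = (0.95)(0.85) − (-0.05)(-0.30) = 0.7925
  C_12 = −[(-0.30)(0.85) − (-0.05)(-0.10)] = 0.2600
  C_13 = (-0.30)(-0.30) − (0.95)(-0.10) = 0.1850
  C_21 = −[(-0.15)(0.85) − (-0.25)(-0.30)] = 0.2025
  C_22 = (1.00)(0.85) − (-0.25)(-0.10) = 0.8250
  C_23 = −[(1.00)(-0.30) − (-0.15)(-0.10)] = 0.3150
  C_31 = (-0.15)(-0.05) − (-0.25)(0.95) = 0.2450
  C_32 = −[(1.00)(-0.05) − (-0.25)(-0.30)] = 0.1250
  C_33 = (1.00)(0.95) − (-0.15)(-0.30) = 0.9050
det(I−A) = Σ_j (I−A)_1j·C_1j = (1.00)(0.7925) + (-0.15)(0.2600) + (-0.25)(0.1850) = 0.70725
adj(I−A) = Cᵀ =
  [ 0.7925   0.2025   0.2450]
  [ 0.2600   0.8250   0.1250]
  [ 0.1850   0.3150   0.9050]
(I − A)⁻¹ = adj(I−A) / det(I−A) ≈
  [   1.1205     0.2863     0.3464]
  [   0.3676     1.1665     0.1767]
  [   0.2616     0.4454     1.2796]
The output multiplier for sector j is the column-j sum of the Leontief inverse (I − A)⁻¹ = adj(I−A) / det(I−A).
Column 1 of adj(I−A): (0.7925, 0.2600, 0.1850); det(I−A) = 0.70725.
m_1 = (0.7925 + 0.2600 + 0.1850) / 0.70725 = 1.2375 / 0.70725 ≈ 1.750.

m_1 = 1.750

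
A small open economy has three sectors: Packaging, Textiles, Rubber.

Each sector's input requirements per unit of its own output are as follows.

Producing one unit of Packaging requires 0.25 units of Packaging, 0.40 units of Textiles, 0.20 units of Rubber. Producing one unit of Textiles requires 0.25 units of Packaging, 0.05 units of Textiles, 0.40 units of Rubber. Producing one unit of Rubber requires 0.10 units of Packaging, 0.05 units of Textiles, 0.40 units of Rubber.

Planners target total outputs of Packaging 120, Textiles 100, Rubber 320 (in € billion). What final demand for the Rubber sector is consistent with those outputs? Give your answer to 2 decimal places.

I − A =
  [   0.75    -0.25    -0.10]
  [  -0.40     0.95    -0.05]
  [  -0.20    -0.40     0.60]
d = (I − A) x:
  d_P = (+0.75)·120 + (-0.25)·100 + (-0.10)·320 = 33.00
  d_T = (-0.40)·120 + (+0.95)·100 + (-0.05)·320 = 31.00
  d_R = (-0.20)·120 + (-0.40)·100 + (+0.60)·320 = 128.00

d_R = 128.00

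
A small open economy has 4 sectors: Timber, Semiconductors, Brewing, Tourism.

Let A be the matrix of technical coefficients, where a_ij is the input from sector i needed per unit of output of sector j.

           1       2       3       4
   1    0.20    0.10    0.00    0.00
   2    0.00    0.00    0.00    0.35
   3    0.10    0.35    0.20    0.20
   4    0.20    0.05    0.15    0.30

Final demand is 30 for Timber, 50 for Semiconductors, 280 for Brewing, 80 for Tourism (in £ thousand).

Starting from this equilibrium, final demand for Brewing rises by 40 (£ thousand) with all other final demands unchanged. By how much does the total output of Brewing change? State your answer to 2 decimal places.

I − A =
  [   0.80    -0.10     0.00     0.00]
  [   0.00     1.00     0.00    -0.35]
  [  -0.10    -0.35     0.80    -0.20]
  [  -0.20    -0.05    -0.15     0.70]
Compute the cofactors C_ij = (−1)^(i+j)·(3×3 minor ij) of I−A; the adjugate is their transpose:
adj(I−A) = Cᵀ =
  [ 0.497625   0.053000   0.005250   0.028000]
  [ 0.061250   0.424000   0.042000   0.224000]
  [ 0.132750   0.215000   0.539000   0.261500]
  [ 0.175000   0.091500   0.120000   0.640000]
det(I−A) = Σ_j (I−A)_1j·C_1j = (0.80)(0.497625) + (-0.10)(0.061250) + (0.00)(0.132750) + (0.00)(0.175000) = 0.391975
(I − A)⁻¹ = adj(I−A) / det(I−A) ≈
  [   1.2695     0.1352     0.0134     0.0714]
  [   0.1563     1.0817     0.1071     0.5715]
  [   0.3387     0.5485     1.3751     0.6671]
  [   0.4465     0.2334     0.3061     1.6328]
Δx = (I − A)⁻¹ Δd with Δd having +40 in the Brewing component and 0 elsewhere.
So Δx_3 = L_33 · (+40), where L_33 = adj(I−A)_33 / det(I−A) = 0.539000 / 0.391975.
Δx_3 = 0.539000 × (+40) / 0.391975 = 21.56 / 0.391975 ≈ 55.00.

Δx_3 = 55.00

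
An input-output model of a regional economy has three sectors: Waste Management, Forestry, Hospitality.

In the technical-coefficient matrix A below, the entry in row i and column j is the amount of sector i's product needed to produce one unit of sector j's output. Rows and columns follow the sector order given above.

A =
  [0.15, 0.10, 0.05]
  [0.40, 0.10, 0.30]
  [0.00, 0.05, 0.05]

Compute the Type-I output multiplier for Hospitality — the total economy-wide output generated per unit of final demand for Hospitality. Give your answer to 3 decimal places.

m_3 = 1.593

I − A =
  [   0.85    -0.10    -0.05]
  [  -0.40     0.90    -0.30]
  [   0.00    -0.05     0.95]
Cofactors of I−A, C_ij = (−1)^(i+j)·(minor ij) (rows/columns in the sector order above):
  C_11 = (0.90)(0.95) − (-0.30)(-0.05) = 0.8400
  C_12 = −[(-0.40)(0.95) − (-0.30)(0.00)] = 0.3800
  C_13 = (-0.40)(-0.05) − (0.90)(0.00) = 0.0200
  C_21 = −[(-0.10)(0.95) − (-0.05)(-0.05)] = 0.0975
  C_22 = (0.85)(0.95) − (-0.05)(0.00) = 0.8075
  C_23 = −[(0.85)(-0.05) − (-0.10)(0.00)] = 0.0425
  C_31 = (-0.10)(-0.30) − (-0.05)(0.90) = 0.0750
  C_32 = −[(0.85)(-0.30) − (-0.05)(-0.40)] = 0.2750
  C_33 = (0.85)(0.90) − (-0.10)(-0.40) = 0.7250
det(I−A) = Σ_j (I−A)_1j·C_1j = (0.85)(0.8400) + (-0.10)(0.3800) + (-0.05)(0.0200) = 0.6750
adj(I−A) = Cᵀ =
  [ 0.8400   0.0975   0.0750]
  [ 0.3800   0.8075   0.2750]
  [ 0.0200   0.0425   0.7250]
(I − A)⁻¹ = adj(I−A) / det(I−A) ≈
  [   1.2444     0.1444     0.1111]
  [   0.5630     1.1963     0.4074]
  [   0.0296     0.0630     1.0741]
The output multiplier for sector j is the column-j sum of the Leontief inverse (I − A)⁻¹ = adj(I−A) / det(I−A).
Column 3 of adj(I−A): (0.0750, 0.2750, 0.7250); det(I−A) = 0.6750.
m_3 = (0.0750 + 0.2750 + 0.7250) / 0.6750 = 1.075 / 0.6750 ≈ 1.593.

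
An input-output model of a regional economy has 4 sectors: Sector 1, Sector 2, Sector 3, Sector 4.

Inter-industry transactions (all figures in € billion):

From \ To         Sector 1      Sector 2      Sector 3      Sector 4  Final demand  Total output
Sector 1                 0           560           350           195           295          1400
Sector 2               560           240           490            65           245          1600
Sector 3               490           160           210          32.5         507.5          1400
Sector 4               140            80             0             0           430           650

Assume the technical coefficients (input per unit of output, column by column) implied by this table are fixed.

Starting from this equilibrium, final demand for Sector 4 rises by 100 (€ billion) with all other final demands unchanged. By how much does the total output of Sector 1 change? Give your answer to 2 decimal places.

Technical coefficients a_ij = z_ij / X_j:
  a_11 = 0/1400 = 0.00, a_21 = 560/1400 = 0.40, a_31 = 490/1400 = 0.35, a_41 = 140/1400 = 0.10
  a_12 = 560/1600 = 0.35, a_22 = 240/1600 = 0.15, a_32 = 160/1600 = 0.10, a_42 = 80/1600 = 0.05
  a_13 = 350/1400 = 0.25, a_23 = 490/1400 = 0.35, a_33 = 210/1400 = 0.15, a_43 = 0/1400 = 0.00
  a_14 = 195/650 = 0.30, a_24 = 65/650 = 0.10, a_34 = 32.5/650 = 0.05, a_44 = 0/650 = 0.00
I − A =
  [   1.00    -0.35    -0.25    -0.30]
  [  -0.40     0.85    -0.35    -0.10]
  [  -0.35    -0.10     0.85    -0.05]
  [  -0.10    -0.05     0.00     1.00]
Compute the cofactors C_ij = (−1)^(i+j)·(3×3 minor ij) of I−A; the adjugate is their transpose:
adj(I−A) = Cᵀ =
  [ 0.682375   0.335875   0.339000   0.255250]
  [ 0.472750   0.735750   0.442000   0.237500]
  [ 0.342000   0.229000   0.670000   0.159000]
  [ 0.091875   0.070375   0.056000   0.441250]
det(I−A) = Σ_j (I−A)_1j·C_1j = (1.00)(0.682375) + (-0.35)(0.472750) + (-0.25)(0.342000) + (-0.30)(0.091875) = 0.40385
(I − A)⁻¹ = adj(I−A) / det(I−A) ≈
  [   1.6897     0.8317     0.8394     0.6320]
  [   1.1706     1.8218     1.0945     0.5881]
  [   0.8468     0.5670     1.6590     0.3937]
  [   0.2275     0.1743     0.1387     1.0926]
Δx = (I − A)⁻¹ Δd with Δd having +100 in the Sector 4 component and 0 elsewhere.
So Δx_1 = L_14 · (+100), where L_14 = adj(I−A)_14 / det(I−A) = 0.255250 / 0.40385.
Δx_1 = 0.255250 × (+100) / 0.40385 = 25.525 / 0.40385 ≈ 63.20.

Δx_1 = 63.20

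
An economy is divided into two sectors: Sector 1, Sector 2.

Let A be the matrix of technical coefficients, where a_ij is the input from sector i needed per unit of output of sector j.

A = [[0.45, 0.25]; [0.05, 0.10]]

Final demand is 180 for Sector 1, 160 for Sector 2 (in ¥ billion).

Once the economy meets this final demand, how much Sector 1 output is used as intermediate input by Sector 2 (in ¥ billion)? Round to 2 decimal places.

z_12 = 50.26

I − A =
  [   0.55    -0.25]
  [  -0.05     0.90]
det(I−A) = (0.55)(0.90) − (-0.25)(-0.05) = 0.4825
adj(I−A) = [[0.90, 0.25], [0.05, 0.55]]
(I − A)⁻¹ = adj(I−A) / det(I−A) ≈
  [   1.8653     0.5181]
  [   0.1036     1.1399]
First solve x = (I − A)⁻¹ d = adj(I−A)·d / det(I−A); in particular x_2 = (0.05·180 + 0.55·160) / 0.4825 = 97.00 / 0.4825 ≈ 201.0363.
Intermediate flow from 1 to 2: z_12 = a_12 · x_2 = 0.25 × 97.00 / 0.4825 = 24.25 / 0.4825 ≈ 50.26.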